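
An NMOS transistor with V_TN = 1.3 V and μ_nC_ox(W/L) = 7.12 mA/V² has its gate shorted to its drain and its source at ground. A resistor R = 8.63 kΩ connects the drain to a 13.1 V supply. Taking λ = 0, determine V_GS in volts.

With gate tied to drain, V_GS = V_DS ≥ V_GS − V_TN, so the device is in saturation.
KCL at the drain: ½ k_n (V_GS − V_TN)² = (V_DD − V_GS)/R.
Let x = V_GS − 1.3. Then 30.7 x² + x − 11.8 = 0, giving x = 0.604 V (positive root), so V_GS = 1.9 V.
I_D = (V_DD − V_GS)/R = (13.1 − 1.9) / 8.63 = 1.3 mA.

V_GS = 1.90 V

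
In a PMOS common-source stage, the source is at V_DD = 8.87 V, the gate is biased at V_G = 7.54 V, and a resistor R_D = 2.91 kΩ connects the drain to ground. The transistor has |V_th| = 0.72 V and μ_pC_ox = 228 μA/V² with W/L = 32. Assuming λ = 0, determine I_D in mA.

V_SG = V_DD − V_G = 8.87 − 7.54 = 1.33 V, so V_ov = 1.33 − 0.72 = 0.61 V.
k_p = μ_pC_ox · (W/L) = 7.296 mA/V².
Assume saturation: I_D = ½ k_p V_ov² = 0.5 × 7.296 × 0.61² = 1.36 mA, giving V_SD = V_DD − I_D R_D = 8.87 − 1.36 × 2.91 = 4.92 V.
V_SD = 4.92 V ≥ V_ov = 0.61 V, confirming saturation.

I_D = 1.36 mA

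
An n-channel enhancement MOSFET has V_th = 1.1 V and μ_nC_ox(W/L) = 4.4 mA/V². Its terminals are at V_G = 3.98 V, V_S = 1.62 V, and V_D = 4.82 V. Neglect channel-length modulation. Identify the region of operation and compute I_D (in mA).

Saturation; I_D = 3.49 mA

V_GS = V_G − V_S = 3.98 − 1.62 = 2.36 V; V_DS = V_D − V_S = 4.82 − 1.62 = 3.2 V.
V_ov = V_GS − V_th = 2.36 − 1.1 = 1.26 V.
Since V_DS = 3.2 V ≥ V_ov = 1.26 V, the device is in saturation.
I_D = ½ k_n V_ov² = 0.5 × 4.4 × 1.26² = 3.49 mA.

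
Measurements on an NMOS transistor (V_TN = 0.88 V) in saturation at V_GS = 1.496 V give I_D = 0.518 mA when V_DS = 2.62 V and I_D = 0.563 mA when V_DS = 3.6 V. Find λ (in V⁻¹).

λ = 0.115 V⁻¹

With V_GS fixed, I_D ∝ (1 + λ V_DS) in saturation, so I_D2/I_D1 = (1 + λ V_DS2)/(1 + λ V_DS1).
0.563/0.518 = 1.087 = (1 + 3.6 λ)/(1 + 2.62 λ).
Solving: λ (I_D1 V_DS2 − I_D2 V_DS1) = I_D2 − I_D1, so λ = (0.563 − 0.518) / (0.518 × 3.6 − 0.563 × 2.62) = 0.045 / 0.39 = 0.115 V⁻¹.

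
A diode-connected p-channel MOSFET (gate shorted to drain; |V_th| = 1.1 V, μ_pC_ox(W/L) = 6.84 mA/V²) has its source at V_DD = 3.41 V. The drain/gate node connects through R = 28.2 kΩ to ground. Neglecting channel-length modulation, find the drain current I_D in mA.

I_D = 0.0766 mA

With gate tied to drain, V_SG = V_SD ≥ V_SG − |V_th|, so the device is in saturation.
KCL at the drain: ½ k_p (V_SG − |V_th|)² = (V_DD − V_SG)/R.
Let x = V_SG − 1.1. Then 96.4 x² + x − 2.31 = 0, giving x = 0.15 V (positive root), so V_SG = 1.25 V.
I_D = (V_DD − V_SG)/R = (3.41 − 1.25) / 28.2 = 0.0766 mA.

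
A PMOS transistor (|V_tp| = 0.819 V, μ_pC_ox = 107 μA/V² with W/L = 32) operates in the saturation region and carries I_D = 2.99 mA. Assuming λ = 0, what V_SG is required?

V_SG = 2.14 V

k_p = μ_pC_ox · (W/L) = 3.424 mA/V².
In saturation I_D = ½ k_p (V_SG − |V_tp|)², so V_SG − |V_tp| = √(2 I_D / k_p) = √(2 × 2.99 / 3.424) = 1.32 V.
V_SG = 0.819 + 1.32 = 2.14 V.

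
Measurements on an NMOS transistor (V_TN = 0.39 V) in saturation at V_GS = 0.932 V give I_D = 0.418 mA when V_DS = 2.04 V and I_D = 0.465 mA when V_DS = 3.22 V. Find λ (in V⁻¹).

λ = 0.118 V⁻¹

With V_GS fixed, I_D ∝ (1 + λ V_DS) in saturation, so I_D2/I_D1 = (1 + λ V_DS2)/(1 + λ V_DS1).
0.465/0.418 = 1.112 = (1 + 3.22 λ)/(1 + 2.04 λ).
Solving: λ (I_D1 V_DS2 − I_D2 V_DS1) = I_D2 − I_D1, so λ = (0.465 − 0.418) / (0.418 × 3.22 − 0.465 × 2.04) = 0.047 / 0.397 = 0.118 V⁻¹.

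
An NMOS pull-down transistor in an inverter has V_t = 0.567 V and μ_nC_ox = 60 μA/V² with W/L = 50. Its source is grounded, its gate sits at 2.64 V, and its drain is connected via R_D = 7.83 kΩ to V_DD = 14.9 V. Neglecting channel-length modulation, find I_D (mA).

V_GS = V_G = 2.64 V, so V_ov = 2.64 − 0.567 = 2.07 V.
k_n = μ_nC_ox · (W/L) = 3 mA/V².
Assume saturation: I_D = ½ k_n V_ov² = 0.5 × 3 × 2.07² = 6.45 mA, giving V_DS = V_DD − I_D R_D = 14.9 − 6.45 × 7.83 = -35.6 V.
But -35.6 V < V_ov = 2.07 V, so the device is actually in triode.
In triode I_D = k_n[V_ov V_DS − ½ V_DS²] and I_D = (V_DD − V_DS)/R_D. Equating: 11.7 V_DS² − 49.69 V_DS + 14.9 = 0, giving V_DS = 0.325 V (the root below V_ov).
I_D = (14.9 − 0.325) / 7.83 = 1.86 mA.

I_D = 1.86 mA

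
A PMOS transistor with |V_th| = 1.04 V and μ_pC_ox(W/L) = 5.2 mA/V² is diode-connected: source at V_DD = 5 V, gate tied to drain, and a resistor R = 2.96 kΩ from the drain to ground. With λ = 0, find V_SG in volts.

With gate tied to drain, V_SG = V_SD ≥ V_SG − |V_th|, so the device is in saturation.
KCL at the drain: ½ k_p (V_SG − |V_th|)² = (V_DD − V_SG)/R.
Let x = V_SG − 1.04. Then 7.7 x² + x − 3.96 = 0, giving x = 0.655 V (positive root), so V_SG = 1.7 V.
I_D = (V_DD − V_SG)/R = (5 − 1.7) / 2.96 = 1.12 mA.

V_SG = 1.70 V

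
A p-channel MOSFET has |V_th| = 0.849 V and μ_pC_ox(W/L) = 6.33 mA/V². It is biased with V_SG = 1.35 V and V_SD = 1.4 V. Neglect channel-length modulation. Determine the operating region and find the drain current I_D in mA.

Saturation; I_D = 0.794 mA

V_ov = V_SG − |V_th| = 1.35 − 0.849 = 0.501 V.
Since V_SD = 1.4 V ≥ V_ov = 0.501 V, the device is in saturation.
I_D = ½ k_p V_ov² = 0.5 × 6.33 × 0.501² = 0.794 mA.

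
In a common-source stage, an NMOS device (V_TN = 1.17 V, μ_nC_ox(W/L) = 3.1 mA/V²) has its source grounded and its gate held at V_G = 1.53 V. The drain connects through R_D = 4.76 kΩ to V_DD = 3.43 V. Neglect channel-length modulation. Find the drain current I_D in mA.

I_D = 0.201 mA

V_GS = V_G = 1.53 V, so V_ov = 1.53 − 1.17 = 0.36 V.
Assume saturation: I_D = ½ k_n V_ov² = 0.5 × 3.1 × 0.36² = 0.201 mA, giving V_DS = V_DD − I_D R_D = 3.43 − 0.201 × 4.76 = 2.47 V.
V_DS = 2.47 V ≥ V_ov = 0.36 V, confirming saturation.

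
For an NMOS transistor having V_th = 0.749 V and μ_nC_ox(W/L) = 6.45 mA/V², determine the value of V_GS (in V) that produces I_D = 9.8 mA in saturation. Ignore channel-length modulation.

V_GS = 2.49 V

In saturation I_D = ½ k_n (V_GS − V_th)², so V_GS − V_th = √(2 I_D / k_n) = √(2 × 9.8 / 6.45) = 1.74 V.
V_GS = 0.749 + 1.74 = 2.49 V.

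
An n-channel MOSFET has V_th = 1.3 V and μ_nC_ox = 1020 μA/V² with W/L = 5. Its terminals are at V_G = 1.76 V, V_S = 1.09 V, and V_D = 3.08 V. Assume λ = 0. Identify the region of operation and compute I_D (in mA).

V_GS = V_G − V_S = 1.76 − 1.09 = 0.67 V; V_DS = V_D − V_S = 3.08 − 1.09 = 1.99 V.
V_GS = 0.67 V < V_th = 1.3 V, so the transistor is in cutoff.

Cutoff; I_D = 0 mA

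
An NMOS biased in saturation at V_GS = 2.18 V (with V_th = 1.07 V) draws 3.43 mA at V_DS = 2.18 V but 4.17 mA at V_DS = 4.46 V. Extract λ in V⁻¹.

λ = 0.119 V⁻¹

With V_GS fixed, I_D ∝ (1 + λ V_DS) in saturation, so I_D2/I_D1 = (1 + λ V_DS2)/(1 + λ V_DS1).
4.17/3.43 = 1.216 = (1 + 4.46 λ)/(1 + 2.18 λ).
Solving: λ (I_D1 V_DS2 − I_D2 V_DS1) = I_D2 − I_D1, so λ = (4.17 − 3.43) / (3.43 × 4.46 − 4.17 × 2.18) = 0.74 / 6.21 = 0.119 V⁻¹.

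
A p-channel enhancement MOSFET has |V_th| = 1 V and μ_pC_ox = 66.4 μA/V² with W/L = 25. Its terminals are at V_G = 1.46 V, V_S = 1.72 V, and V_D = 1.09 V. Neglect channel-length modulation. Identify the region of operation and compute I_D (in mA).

V_SG = V_S − V_G = 1.72 − 1.46 = 0.26 V; V_SD = V_S − V_D = 1.72 − 1.09 = 0.63 V.
V_SG = 0.26 V < |V_th| = 1 V, so the transistor is in cutoff.

Cutoff; I_D = 0 mA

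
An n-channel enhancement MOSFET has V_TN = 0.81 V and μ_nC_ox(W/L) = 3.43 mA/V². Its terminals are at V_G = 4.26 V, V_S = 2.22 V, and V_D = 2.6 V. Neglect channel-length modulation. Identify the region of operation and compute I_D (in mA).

V_GS = V_G − V_S = 4.26 − 2.22 = 2.04 V; V_DS = V_D − V_S = 2.6 − 2.22 = 0.38 V.
V_ov = V_GS − V_TN = 2.04 − 0.81 = 1.23 V.
Since V_DS = 0.38 V < V_ov = 1.23 V, the device is in the triode region.
I_D = k_n [V_ov · V_DS − ½ V_DS²] = 3.43 × [1.23 × 0.38 − 0.5 × 0.38²] = 1.36 mA.

Triode; I_D = 1.36 mA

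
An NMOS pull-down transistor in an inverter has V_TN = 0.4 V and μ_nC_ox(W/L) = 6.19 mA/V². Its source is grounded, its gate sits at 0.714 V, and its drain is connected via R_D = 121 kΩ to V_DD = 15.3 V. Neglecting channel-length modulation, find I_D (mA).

I_D = 0.126 mA

V_GS = V_G = 0.714 V, so V_ov = 0.714 − 0.4 = 0.314 V.
Assume saturation: I_D = ½ k_n V_ov² = 0.5 × 6.19 × 0.314² = 0.305 mA, giving V_DS = V_DD − I_D R_D = 15.3 − 0.305 × 121 = -21.6 V.
But -21.6 V < V_ov = 0.314 V, so the device is actually in triode.
In triode I_D = k_n[V_ov V_DS − ½ V_DS²] and I_D = (V_DD − V_DS)/R_D. Equating: 374 V_DS² − 236.2 V_DS + 15.3 = 0, giving V_DS = 0.0733 V (the root below V_ov).
I_D = (15.3 − 0.0733) / 121 = 0.126 mA.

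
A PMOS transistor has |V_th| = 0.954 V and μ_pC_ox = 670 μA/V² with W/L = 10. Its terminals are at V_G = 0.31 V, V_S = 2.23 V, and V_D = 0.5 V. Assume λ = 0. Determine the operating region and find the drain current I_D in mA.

V_SG = V_S − V_G = 2.23 − 0.31 = 1.92 V; V_SD = V_S − V_D = 2.23 − 0.5 = 1.73 V.
k_p = μ_pC_ox · (W/L) = 6.7 mA/V².
V_ov = V_SG − |V_th| = 1.92 − 0.954 = 0.966 V.
Since V_SD = 1.73 V ≥ V_ov = 0.966 V, the device is in saturation.
I_D = ½ k_p V_ov² = 0.5 × 6.7 × 0.966² = 3.13 mA.

Saturation; I_D = 3.13 mA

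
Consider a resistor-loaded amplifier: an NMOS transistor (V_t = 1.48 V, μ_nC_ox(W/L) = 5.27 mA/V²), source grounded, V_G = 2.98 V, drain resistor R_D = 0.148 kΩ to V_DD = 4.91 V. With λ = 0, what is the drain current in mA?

V_GS = V_G = 2.98 V, so V_ov = 2.98 − 1.48 = 1.5 V.
Assume saturation: I_D = ½ k_n V_ov² = 0.5 × 5.27 × 1.5² = 5.93 mA, giving V_DS = V_DD − I_D R_D = 4.91 − 5.93 × 0.148 = 4.03 V.
V_DS = 4.03 V ≥ V_ov = 1.5 V, confirming saturation.

I_D = 5.93 mA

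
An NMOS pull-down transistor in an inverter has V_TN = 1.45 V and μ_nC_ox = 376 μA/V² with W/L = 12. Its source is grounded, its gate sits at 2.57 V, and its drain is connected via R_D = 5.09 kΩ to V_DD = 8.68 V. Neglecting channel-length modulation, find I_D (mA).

V_GS = V_G = 2.57 V, so V_ov = 2.57 − 1.45 = 1.12 V.
k_n = μ_nC_ox · (W/L) = 4.512 mA/V².
Assume saturation: I_D = ½ k_n V_ov² = 0.5 × 4.512 × 1.12² = 2.83 mA, giving V_DS = V_DD − I_D R_D = 8.68 − 2.83 × 5.09 = -5.72 V.
But -5.72 V < V_ov = 1.12 V, so the device is actually in triode.
In triode I_D = k_n[V_ov V_DS − ½ V_DS²] and I_D = (V_DD − V_DS)/R_D. Equating: 11.5 V_DS² − 26.72 V_DS + 8.68 = 0, giving V_DS = 0.39 V (the root below V_ov).
I_D = (8.68 − 0.39) / 5.09 = 1.63 mA.

I_D = 1.63 mA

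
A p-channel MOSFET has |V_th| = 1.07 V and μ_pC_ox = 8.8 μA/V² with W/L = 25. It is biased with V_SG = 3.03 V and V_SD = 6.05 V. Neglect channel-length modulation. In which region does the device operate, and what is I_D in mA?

k_p = μ_pC_ox · (W/L) = 0.22 mA/V².
V_ov = V_SG − |V_th| = 3.03 − 1.07 = 1.96 V.
Since V_SD = 6.05 V ≥ V_ov = 1.96 V, the device is in saturation.
I_D = ½ k_p V_ov² = 0.5 × 0.22 × 1.96² = 0.423 mA.

Saturation; I_D = 0.423 mA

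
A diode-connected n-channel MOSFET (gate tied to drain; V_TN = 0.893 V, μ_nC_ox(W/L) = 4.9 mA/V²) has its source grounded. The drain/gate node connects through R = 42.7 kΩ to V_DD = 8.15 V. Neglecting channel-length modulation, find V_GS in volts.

With gate tied to drain, V_GS = V_DS ≥ V_GS − V_TN, so the device is in saturation.
KCL at the drain: ½ k_n (V_GS − V_TN)² = (V_DD − V_GS)/R.
Let x = V_GS − 0.893. Then 105 x² + x − 7.257 = 0, giving x = 0.259 V (positive root), so V_GS = 1.15 V.
I_D = (V_DD − V_GS)/R = (8.15 − 1.15) / 42.7 = 0.164 mA.

V_GS = 1.15 V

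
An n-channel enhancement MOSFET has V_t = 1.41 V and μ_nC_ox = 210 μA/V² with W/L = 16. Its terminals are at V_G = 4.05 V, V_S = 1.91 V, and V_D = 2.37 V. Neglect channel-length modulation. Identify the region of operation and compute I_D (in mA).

Triode; I_D = 0.773 mA

V_GS = V_G − V_S = 4.05 − 1.91 = 2.14 V; V_DS = V_D − V_S = 2.37 − 1.91 = 0.46 V.
k_n = μ_nC_ox · (W/L) = 3.36 mA/V².
V_ov = V_GS − V_t = 2.14 − 1.41 = 0.73 V.
Since V_DS = 0.46 V < V_ov = 0.73 V, the device is in the triode region.
I_D = k_n [V_ov · V_DS − ½ V_DS²] = 3.36 × [0.73 × 0.46 − 0.5 × 0.46²] = 0.773 mA.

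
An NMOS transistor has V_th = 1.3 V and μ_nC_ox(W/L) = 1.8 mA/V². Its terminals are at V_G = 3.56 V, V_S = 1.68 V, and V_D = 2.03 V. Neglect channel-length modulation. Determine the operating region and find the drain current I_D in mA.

V_GS = V_G − V_S = 3.56 − 1.68 = 1.88 V; V_DS = V_D − V_S = 2.03 − 1.68 = 0.35 V.
V_ov = V_GS − V_th = 1.88 − 1.3 = 0.58 V.
Since V_DS = 0.35 V < V_ov = 0.58 V, the device is in the triode region.
I_D = k_n [V_ov · V_DS − ½ V_DS²] = 1.8 × [0.58 × 0.35 − 0.5 × 0.35²] = 0.255 mA.

Triode; I_D = 0.255 mA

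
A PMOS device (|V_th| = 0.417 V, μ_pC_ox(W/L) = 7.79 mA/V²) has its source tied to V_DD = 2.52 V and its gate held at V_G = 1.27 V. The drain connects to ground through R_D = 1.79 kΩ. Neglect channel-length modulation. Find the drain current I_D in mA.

V_SG = V_DD − V_G = 2.52 − 1.27 = 1.25 V, so V_ov = 1.25 − 0.417 = 0.833 V.
Assume saturation: I_D = ½ k_p V_ov² = 0.5 × 7.79 × 0.833² = 2.7 mA, giving V_SD = V_DD − I_D R_D = 2.52 − 2.7 × 1.79 = -2.32 V.
But -2.32 V < V_ov = 0.833 V, so the device is actually in triode.
In triode I_D = k_p[V_ov V_SD − ½ V_SD²] and I_D = (V_DD − V_SD)/R_D. Equating: 6.97 V_SD² − 12.62 V_SD + 2.52 = 0, giving V_SD = 0.229 V (the root below V_ov).
I_D = (2.52 − 0.229) / 1.79 = 1.28 mA.

I_D = 1.28 mA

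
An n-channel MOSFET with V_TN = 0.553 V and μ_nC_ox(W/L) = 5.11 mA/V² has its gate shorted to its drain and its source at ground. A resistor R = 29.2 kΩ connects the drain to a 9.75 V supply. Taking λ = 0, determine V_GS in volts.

With gate tied to drain, V_GS = V_DS ≥ V_GS − V_TN, so the device is in saturation.
KCL at the drain: ½ k_n (V_GS − V_TN)² = (V_DD − V_GS)/R.
Let x = V_GS − 0.553. Then 74.6 x² + x − 9.197 = 0, giving x = 0.344 V (positive root), so V_GS = 0.897 V.
I_D = (V_DD − V_GS)/R = (9.75 − 0.897) / 29.2 = 0.303 mA.

V_GS = 0.897 V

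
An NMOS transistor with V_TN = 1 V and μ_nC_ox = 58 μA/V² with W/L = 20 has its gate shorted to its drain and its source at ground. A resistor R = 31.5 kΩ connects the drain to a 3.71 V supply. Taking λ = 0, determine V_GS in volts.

With gate tied to drain, V_GS = V_DS ≥ V_GS − V_TN, so the device is in saturation.
k_n = μ_nC_ox · (W/L) = 1.16 mA/V².
KCL at the drain: ½ k_n (V_GS − V_TN)² = (V_DD − V_GS)/R.
Let x = V_GS − 1. Then 18.3 x² + x − 2.71 = 0, giving x = 0.359 V (positive root), so V_GS = 1.36 V.
I_D = (V_DD − V_GS)/R = (3.71 − 1.36) / 31.5 = 0.0746 mA.

V_GS = 1.36 V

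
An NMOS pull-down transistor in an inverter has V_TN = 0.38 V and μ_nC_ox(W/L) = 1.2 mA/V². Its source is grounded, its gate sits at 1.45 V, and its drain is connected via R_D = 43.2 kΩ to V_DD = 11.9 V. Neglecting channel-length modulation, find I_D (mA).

I_D = 0.270 mA

V_GS = V_G = 1.45 V, so V_ov = 1.45 − 0.38 = 1.07 V.
Assume saturation: I_D = ½ k_n V_ov² = 0.5 × 1.2 × 1.07² = 0.687 mA, giving V_DS = V_DD − I_D R_D = 11.9 − 0.687 × 43.2 = -17.8 V.
But -17.8 V < V_ov = 1.07 V, so the device is actually in triode.
In triode I_D = k_n[V_ov V_DS − ½ V_DS²] and I_D = (V_DD − V_DS)/R_D. Equating: 25.9 V_DS² − 56.47 V_DS + 11.9 = 0, giving V_DS = 0.236 V (the root below V_ov).
I_D = (11.9 − 0.236) / 43.2 = 0.27 mA.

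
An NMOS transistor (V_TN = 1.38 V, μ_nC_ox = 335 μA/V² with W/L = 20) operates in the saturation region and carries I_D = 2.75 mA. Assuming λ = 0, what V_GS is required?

V_GS = 2.29 V

k_n = μ_nC_ox · (W/L) = 6.7 mA/V².
In saturation I_D = ½ k_n (V_GS − V_TN)², so V_GS − V_TN = √(2 I_D / k_n) = √(2 × 2.75 / 6.7) = 0.906 V.
V_GS = 1.38 + 0.906 = 2.29 V.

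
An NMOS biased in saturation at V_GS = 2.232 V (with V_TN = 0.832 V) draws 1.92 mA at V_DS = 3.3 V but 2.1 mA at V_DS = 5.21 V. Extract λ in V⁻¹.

With V_GS fixed, I_D ∝ (1 + λ V_DS) in saturation, so I_D2/I_D1 = (1 + λ V_DS2)/(1 + λ V_DS1).
2.1/1.92 = 1.094 = (1 + 5.21 λ)/(1 + 3.3 λ).
Solving: λ (I_D1 V_DS2 − I_D2 V_DS1) = I_D2 − I_D1, so λ = (2.1 − 1.92) / (1.92 × 5.21 − 2.1 × 3.3) = 0.18 / 3.07 = 0.0586 V⁻¹.

λ = 0.0586 V⁻¹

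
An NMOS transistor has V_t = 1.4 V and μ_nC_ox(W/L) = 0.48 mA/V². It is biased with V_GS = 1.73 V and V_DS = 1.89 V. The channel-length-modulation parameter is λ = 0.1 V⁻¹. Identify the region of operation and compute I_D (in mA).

V_ov = V_GS − V_t = 1.73 − 1.4 = 0.33 V.
Since V_DS = 1.89 V ≥ V_ov = 0.33 V, the device is in saturation.
I_D = ½ k_n V_ov² (1 + λ V_DS) = 0.5 × 0.48 × 0.33² × (1 + 0.1 × 1.89) = 0.0311 mA.

Saturation; I_D = 0.0311 mA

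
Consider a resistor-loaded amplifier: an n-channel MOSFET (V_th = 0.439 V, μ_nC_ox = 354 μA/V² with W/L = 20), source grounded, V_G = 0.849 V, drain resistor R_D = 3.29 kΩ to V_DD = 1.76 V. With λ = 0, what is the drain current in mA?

V_GS = V_G = 0.849 V, so V_ov = 0.849 − 0.439 = 0.41 V.
k_n = μ_nC_ox · (W/L) = 7.08 mA/V².
Assume saturation: I_D = ½ k_n V_ov² = 0.5 × 7.08 × 0.41² = 0.595 mA, giving V_DS = V_DD − I_D R_D = 1.76 − 0.595 × 3.29 = -0.198 V.
But -0.198 V < V_ov = 0.41 V, so the device is actually in triode.
In triode I_D = k_n[V_ov V_DS − ½ V_DS²] and I_D = (V_DD − V_DS)/R_D. Equating: 11.6 V_DS² − 10.55 V_DS + 1.76 = 0, giving V_DS = 0.22 V (the root below V_ov).
I_D = (1.76 − 0.22) / 3.29 = 0.468 mA.

I_D = 0.468 mA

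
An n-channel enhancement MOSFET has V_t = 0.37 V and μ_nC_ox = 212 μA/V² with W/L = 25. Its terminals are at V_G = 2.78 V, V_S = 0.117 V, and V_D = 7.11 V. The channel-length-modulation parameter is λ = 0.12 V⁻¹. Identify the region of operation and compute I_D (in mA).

Saturation; I_D = 25.6 mA

V_GS = V_G − V_S = 2.78 − 0.117 = 2.66 V; V_DS = V_D − V_S = 7.11 − 0.117 = 6.99 V.
k_n = μ_nC_ox · (W/L) = 5.3 mA/V².
V_ov = V_GS − V_t = 2.66 − 0.37 = 2.29 V.
Since V_DS = 6.99 V ≥ V_ov = 2.29 V, the device is in saturation.
I_D = ½ k_n V_ov² (1 + λ V_DS) = 0.5 × 5.3 × 2.29² × (1 + 0.12 × 6.99) = 25.6 mA.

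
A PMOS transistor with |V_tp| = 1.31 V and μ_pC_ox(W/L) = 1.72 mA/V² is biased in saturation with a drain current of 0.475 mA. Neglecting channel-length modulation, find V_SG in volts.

In saturation I_D = ½ k_p (V_SG − |V_tp|)², so V_SG − |V_tp| = √(2 I_D / k_p) = √(2 × 0.475 / 1.72) = 0.743 V.
V_SG = 1.31 + 0.743 = 2.05 V.

V_SG = 2.05 V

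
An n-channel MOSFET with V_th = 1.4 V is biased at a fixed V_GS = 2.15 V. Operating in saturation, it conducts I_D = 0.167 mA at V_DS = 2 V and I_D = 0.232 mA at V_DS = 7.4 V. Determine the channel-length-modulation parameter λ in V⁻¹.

λ = 0.0842 V⁻¹

With V_GS fixed, I_D ∝ (1 + λ V_DS) in saturation, so I_D2/I_D1 = (1 + λ V_DS2)/(1 + λ V_DS1).
0.232/0.167 = 1.389 = (1 + 7.4 λ)/(1 + 2 λ).
Solving: λ (I_D1 V_DS2 − I_D2 V_DS1) = I_D2 − I_D1, so λ = (0.232 − 0.167) / (0.167 × 7.4 − 0.232 × 2) = 0.065 / 0.772 = 0.0842 V⁻¹.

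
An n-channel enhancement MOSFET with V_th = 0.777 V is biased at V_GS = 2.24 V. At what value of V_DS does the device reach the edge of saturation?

The boundary between triode and saturation is V_DS = V_GS − V_th = V_ov.
V_ov = 2.24 − 0.777 = 1.46 V.

V_DS,sat = 1.46 V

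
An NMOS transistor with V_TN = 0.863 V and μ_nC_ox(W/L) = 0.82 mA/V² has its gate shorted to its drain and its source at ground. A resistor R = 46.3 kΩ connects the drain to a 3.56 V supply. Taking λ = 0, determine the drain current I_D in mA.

With gate tied to drain, V_GS = V_DS ≥ V_GS − V_TN, so the device is in saturation.
KCL at the drain: ½ k_n (V_GS − V_TN)² = (V_DD − V_GS)/R.
Let x = V_GS − 0.863. Then 19 x² + x − 2.697 = 0, giving x = 0.352 V (positive root), so V_GS = 1.21 V.
I_D = (V_DD − V_GS)/R = (3.56 − 1.21) / 46.3 = 0.0507 mA.

I_D = 0.0507 mA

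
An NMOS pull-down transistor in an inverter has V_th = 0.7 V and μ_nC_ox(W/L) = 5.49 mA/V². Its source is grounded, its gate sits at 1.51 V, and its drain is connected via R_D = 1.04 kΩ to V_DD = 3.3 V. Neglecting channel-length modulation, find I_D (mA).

V_GS = V_G = 1.51 V, so V_ov = 1.51 − 0.7 = 0.81 V.
Assume saturation: I_D = ½ k_n V_ov² = 0.5 × 5.49 × 0.81² = 1.8 mA, giving V_DS = V_DD − I_D R_D = 3.3 − 1.8 × 1.04 = 1.43 V.
V_DS = 1.43 V ≥ V_ov = 0.81 V, confirming saturation.

I_D = 1.80 mA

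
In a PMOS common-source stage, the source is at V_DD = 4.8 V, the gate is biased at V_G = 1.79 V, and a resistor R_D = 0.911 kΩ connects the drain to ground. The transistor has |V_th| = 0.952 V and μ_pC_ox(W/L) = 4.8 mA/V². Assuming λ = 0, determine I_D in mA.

I_D = 4.67 mA

V_SG = V_DD − V_G = 4.8 − 1.79 = 3.01 V, so V_ov = 3.01 − 0.952 = 2.06 V.
Assume saturation: I_D = ½ k_p V_ov² = 0.5 × 4.8 × 2.06² = 10.2 mA, giving V_SD = V_DD − I_D R_D = 4.8 − 10.2 × 0.911 = -4.46 V.
But -4.46 V < V_ov = 2.06 V, so the device is actually in triode.
In triode I_D = k_p[V_ov V_SD − ½ V_SD²] and I_D = (V_DD − V_SD)/R_D. Equating: 2.19 V_SD² − 9.999 V_SD + 4.8 = 0, giving V_SD = 0.545 V (the root below V_ov).
I_D = (4.8 − 0.545) / 0.911 = 4.67 mA.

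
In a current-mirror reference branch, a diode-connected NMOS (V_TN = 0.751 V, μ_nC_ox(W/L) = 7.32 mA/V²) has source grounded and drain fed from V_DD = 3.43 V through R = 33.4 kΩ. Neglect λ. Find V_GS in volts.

V_GS = 0.895 V

With gate tied to drain, V_GS = V_DS ≥ V_GS − V_TN, so the device is in saturation.
KCL at the drain: ½ k_n (V_GS − V_TN)² = (V_DD − V_GS)/R.
Let x = V_GS − 0.751. Then 122 x² + x − 2.679 = 0, giving x = 0.144 V (positive root), so V_GS = 0.895 V.
I_D = (V_DD − V_GS)/R = (3.43 − 0.895) / 33.4 = 0.0759 mA.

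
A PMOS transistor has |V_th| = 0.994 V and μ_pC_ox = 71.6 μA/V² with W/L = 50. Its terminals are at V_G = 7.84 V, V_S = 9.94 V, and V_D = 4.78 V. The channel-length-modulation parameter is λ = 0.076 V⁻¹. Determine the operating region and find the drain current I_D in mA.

Saturation; I_D = 3.05 mA

V_SG = V_S − V_G = 9.94 − 7.84 = 2.1 V; V_SD = V_S − V_D = 9.94 − 4.78 = 5.16 V.
k_p = μ_pC_ox · (W/L) = 3.58 mA/V².
V_ov = V_SG − |V_th| = 2.1 − 0.994 = 1.11 V.
Since V_SD = 5.16 V ≥ V_ov = 1.11 V, the device is in saturation.
I_D = ½ k_p V_ov² (1 + λ V_SD) = 0.5 × 3.58 × 1.11² × (1 + 0.076 × 5.16) = 3.05 mA.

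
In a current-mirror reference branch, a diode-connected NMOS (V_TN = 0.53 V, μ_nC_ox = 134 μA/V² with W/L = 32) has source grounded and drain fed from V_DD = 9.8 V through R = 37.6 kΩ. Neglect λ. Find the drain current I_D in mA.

I_D = 0.238 mA

With gate tied to drain, V_GS = V_DS ≥ V_GS − V_TN, so the device is in saturation.
k_n = μ_nC_ox · (W/L) = 4.288 mA/V².
KCL at the drain: ½ k_n (V_GS − V_TN)² = (V_DD − V_GS)/R.
Let x = V_GS − 0.53. Then 80.6 x² + x − 9.27 = 0, giving x = 0.333 V (positive root), so V_GS = 0.863 V.
I_D = (V_DD − V_GS)/R = (9.8 − 0.863) / 37.6 = 0.238 mA.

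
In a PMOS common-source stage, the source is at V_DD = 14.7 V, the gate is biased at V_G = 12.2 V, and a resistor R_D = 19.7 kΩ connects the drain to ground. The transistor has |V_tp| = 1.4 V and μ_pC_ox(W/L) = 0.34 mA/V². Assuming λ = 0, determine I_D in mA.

I_D = 0.206 mA

V_SG = V_DD − V_G = 14.7 − 12.2 = 2.5 V, so V_ov = 2.5 − 1.4 = 1.1 V.
Assume saturation: I_D = ½ k_p V_ov² = 0.5 × 0.34 × 1.1² = 0.206 mA, giving V_SD = V_DD − I_D R_D = 14.7 − 0.206 × 19.7 = 10.6 V.
V_SD = 10.6 V ≥ V_ov = 1.1 V, confirming saturation.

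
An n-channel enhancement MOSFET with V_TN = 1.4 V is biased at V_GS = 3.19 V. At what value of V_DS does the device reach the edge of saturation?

V_DS,sat = 1.79 V

The boundary between triode and saturation is V_DS = V_GS − V_TN = V_ov.
V_ov = 3.19 − 1.4 = 1.79 V.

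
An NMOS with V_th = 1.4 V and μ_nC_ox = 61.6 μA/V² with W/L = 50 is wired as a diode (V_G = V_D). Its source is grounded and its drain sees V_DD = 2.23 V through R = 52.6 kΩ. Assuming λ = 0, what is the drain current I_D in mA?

I_D = 0.0140 mA

With gate tied to drain, V_GS = V_DS ≥ V_GS − V_th, so the device is in saturation.
k_n = μ_nC_ox · (W/L) = 3.08 mA/V².
KCL at the drain: ½ k_n (V_GS − V_th)² = (V_DD − V_GS)/R.
Let x = V_GS − 1.4. Then 81 x² + x − 0.83 = 0, giving x = 0.0952 V (positive root), so V_GS = 1.5 V.
I_D = (V_DD − V_GS)/R = (2.23 − 1.5) / 52.6 = 0.014 mA.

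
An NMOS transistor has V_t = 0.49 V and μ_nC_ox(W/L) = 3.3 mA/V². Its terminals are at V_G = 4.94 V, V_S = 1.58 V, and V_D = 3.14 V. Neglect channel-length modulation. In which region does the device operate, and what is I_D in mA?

Triode; I_D = 10.8 mA

V_GS = V_G − V_S = 4.94 − 1.58 = 3.36 V; V_DS = V_D − V_S = 3.14 − 1.58 = 1.56 V.
V_ov = V_GS − V_t = 3.36 − 0.49 = 2.87 V.
Since V_DS = 1.56 V < V_ov = 2.87 V, the device is in the triode region.
I_D = k_n [V_ov · V_DS − ½ V_DS²] = 3.3 × [2.87 × 1.56 − 0.5 × 1.56²] = 10.8 mA.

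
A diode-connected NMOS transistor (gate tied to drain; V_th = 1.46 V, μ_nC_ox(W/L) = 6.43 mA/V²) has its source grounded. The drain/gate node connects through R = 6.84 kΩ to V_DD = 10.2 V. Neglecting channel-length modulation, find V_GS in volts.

V_GS = 2.07 V

With gate tied to drain, V_GS = V_DS ≥ V_GS − V_th, so the device is in saturation.
KCL at the drain: ½ k_n (V_GS − V_th)² = (V_DD − V_GS)/R.
Let x = V_GS − 1.46. Then 22 x² + x − 8.74 = 0, giving x = 0.608 V (positive root), so V_GS = 2.07 V.
I_D = (V_DD − V_GS)/R = (10.2 − 2.07) / 6.84 = 1.19 mA.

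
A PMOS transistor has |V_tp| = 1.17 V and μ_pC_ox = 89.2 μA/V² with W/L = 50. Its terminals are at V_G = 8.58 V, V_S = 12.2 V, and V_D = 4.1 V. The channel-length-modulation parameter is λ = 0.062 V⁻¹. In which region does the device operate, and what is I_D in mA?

Saturation; I_D = 20.1 mA

V_SG = V_S − V_G = 12.2 − 8.58 = 3.62 V; V_SD = V_S − V_D = 12.2 − 4.1 = 8.1 V.
k_p = μ_pC_ox · (W/L) = 4.46 mA/V².
V_ov = V_SG − |V_tp| = 3.62 − 1.17 = 2.45 V.
Since V_SD = 8.1 V ≥ V_ov = 2.45 V, the device is in saturation.
I_D = ½ k_p V_ov² (1 + λ V_SD) = 0.5 × 4.46 × 2.45² × (1 + 0.062 × 8.1) = 20.1 mA.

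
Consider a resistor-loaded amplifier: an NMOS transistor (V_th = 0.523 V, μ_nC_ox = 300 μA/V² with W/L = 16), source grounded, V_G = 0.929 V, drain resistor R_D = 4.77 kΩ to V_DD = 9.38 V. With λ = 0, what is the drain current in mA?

I_D = 0.396 mA

V_GS = V_G = 0.929 V, so V_ov = 0.929 − 0.523 = 0.406 V.
k_n = μ_nC_ox · (W/L) = 4.8 mA/V².
Assume saturation: I_D = ½ k_n V_ov² = 0.5 × 4.8 × 0.406² = 0.396 mA, giving V_DS = V_DD − I_D R_D = 9.38 − 0.396 × 4.77 = 7.49 V.
V_DS = 7.49 V ≥ V_ov = 0.406 V, confirming saturation.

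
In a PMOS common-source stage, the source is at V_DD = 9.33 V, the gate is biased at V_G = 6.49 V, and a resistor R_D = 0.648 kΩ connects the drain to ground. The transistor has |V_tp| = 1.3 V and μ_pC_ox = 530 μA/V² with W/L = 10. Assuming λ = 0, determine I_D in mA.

I_D = 6.28 mA

V_SG = V_DD − V_G = 9.33 − 6.49 = 2.84 V, so V_ov = 2.84 − 1.3 = 1.54 V.
k_p = μ_pC_ox · (W/L) = 5.3 mA/V².
Assume saturation: I_D = ½ k_p V_ov² = 0.5 × 5.3 × 1.54² = 6.28 mA, giving V_SD = V_DD − I_D R_D = 9.33 − 6.28 × 0.648 = 5.26 V.
V_SD = 5.26 V ≥ V_ov = 1.54 V, confirming saturation.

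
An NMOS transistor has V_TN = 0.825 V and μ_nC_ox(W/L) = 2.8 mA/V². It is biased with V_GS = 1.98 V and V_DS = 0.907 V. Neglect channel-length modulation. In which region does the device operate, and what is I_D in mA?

V_ov = V_GS − V_TN = 1.98 − 0.825 = 1.16 V.
Since V_DS = 0.907 V < V_ov = 1.16 V, the device is in the triode region.
I_D = k_n [V_ov · V_DS − ½ V_DS²] = 2.8 × [1.16 × 0.907 − 0.5 × 0.907²] = 1.78 mA.

Triode; I_D = 1.78 mA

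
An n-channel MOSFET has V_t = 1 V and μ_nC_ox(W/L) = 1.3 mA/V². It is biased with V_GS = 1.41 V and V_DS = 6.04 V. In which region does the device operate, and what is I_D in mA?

V_ov = V_GS − V_t = 1.41 − 1 = 0.41 V.
Since V_DS = 6.04 V ≥ V_ov = 0.41 V, the device is in saturation.
I_D = ½ k_n V_ov² = 0.5 × 1.3 × 0.41² = 0.109 mA.

Saturation; I_D = 0.109 mA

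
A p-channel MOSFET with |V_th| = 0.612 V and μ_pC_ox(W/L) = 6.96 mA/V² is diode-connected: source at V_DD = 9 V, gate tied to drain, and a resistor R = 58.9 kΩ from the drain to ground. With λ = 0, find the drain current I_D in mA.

With gate tied to drain, V_SG = V_SD ≥ V_SG − |V_th|, so the device is in saturation.
KCL at the drain: ½ k_p (V_SG − |V_th|)² = (V_DD − V_SG)/R.
Let x = V_SG − 0.612. Then 205 x² + x − 8.388 = 0, giving x = 0.2 V (positive root), so V_SG = 0.812 V.
I_D = (V_DD − V_SG)/R = (9 − 0.812) / 58.9 = 0.139 mA.

I_D = 0.139 mA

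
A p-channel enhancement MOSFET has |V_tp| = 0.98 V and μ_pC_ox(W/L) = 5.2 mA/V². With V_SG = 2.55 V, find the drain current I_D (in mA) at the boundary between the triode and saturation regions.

I_D = 6.41 mA

At the boundary V_SD = V_ov = V_SG − |V_tp| = 2.55 − 0.98 = 1.57 V.
I_D = ½ k_p V_ov² = 0.5 × 5.2 × 1.57² = 6.41 mA.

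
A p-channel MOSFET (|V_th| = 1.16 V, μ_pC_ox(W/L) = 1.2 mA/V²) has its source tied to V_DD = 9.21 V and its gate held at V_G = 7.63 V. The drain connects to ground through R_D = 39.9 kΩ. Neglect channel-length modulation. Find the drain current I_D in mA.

I_D = 0.106 mA

V_SG = V_DD − V_G = 9.21 − 7.63 = 1.58 V, so V_ov = 1.58 − 1.16 = 0.42 V.
Assume saturation: I_D = ½ k_p V_ov² = 0.5 × 1.2 × 0.42² = 0.106 mA, giving V_SD = V_DD − I_D R_D = 9.21 − 0.106 × 39.9 = 4.99 V.
V_SD = 4.99 V ≥ V_ov = 0.42 V, confirming saturation.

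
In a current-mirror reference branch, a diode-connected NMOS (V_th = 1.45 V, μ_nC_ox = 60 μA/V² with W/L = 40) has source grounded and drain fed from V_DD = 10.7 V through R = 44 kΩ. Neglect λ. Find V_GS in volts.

With gate tied to drain, V_GS = V_DS ≥ V_GS − V_th, so the device is in saturation.
k_n = μ_nC_ox · (W/L) = 2.4 mA/V².
KCL at the drain: ½ k_n (V_GS − V_th)² = (V_DD − V_GS)/R.
Let x = V_GS − 1.45. Then 52.8 x² + x − 9.25 = 0, giving x = 0.409 V (positive root), so V_GS = 1.86 V.
I_D = (V_DD − V_GS)/R = (10.7 − 1.86) / 44 = 0.201 mA.

V_GS = 1.86 V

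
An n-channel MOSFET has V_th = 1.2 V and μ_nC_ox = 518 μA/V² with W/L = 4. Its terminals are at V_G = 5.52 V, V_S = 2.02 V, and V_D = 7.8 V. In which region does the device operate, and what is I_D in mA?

V_GS = V_G − V_S = 5.52 − 2.02 = 3.5 V; V_DS = V_D − V_S = 7.8 − 2.02 = 5.78 V.
k_n = μ_nC_ox · (W/L) = 2.072 mA/V².
V_ov = V_GS − V_th = 3.5 − 1.2 = 2.3 V.
Since V_DS = 5.78 V ≥ V_ov = 2.3 V, the device is in saturation.
I_D = ½ k_n V_ov² = 0.5 × 2.072 × 2.3² = 5.48 mA.

Saturation; I_D = 5.48 mA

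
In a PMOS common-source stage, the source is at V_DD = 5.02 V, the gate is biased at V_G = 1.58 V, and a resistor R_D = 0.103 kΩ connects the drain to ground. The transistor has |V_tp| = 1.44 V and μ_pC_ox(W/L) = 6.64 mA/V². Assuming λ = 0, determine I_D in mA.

V_SG = V_DD − V_G = 5.02 − 1.58 = 3.44 V, so V_ov = 3.44 − 1.44 = 2 V.
Assume saturation: I_D = ½ k_p V_ov² = 0.5 × 6.64 × 2² = 13.3 mA, giving V_SD = V_DD − I_D R_D = 5.02 − 13.3 × 0.103 = 3.65 V.
V_SD = 3.65 V ≥ V_ov = 2 V, confirming saturation.

I_D = 13.3 mA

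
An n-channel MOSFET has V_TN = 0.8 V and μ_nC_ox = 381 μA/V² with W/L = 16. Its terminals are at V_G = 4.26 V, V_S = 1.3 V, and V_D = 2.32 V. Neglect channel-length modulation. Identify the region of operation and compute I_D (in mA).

Triode; I_D = 10.3 mA

V_GS = V_G − V_S = 4.26 − 1.3 = 2.96 V; V_DS = V_D − V_S = 2.32 − 1.3 = 1.02 V.
k_n = μ_nC_ox · (W/L) = 6.096 mA/V².
V_ov = V_GS − V_TN = 2.96 − 0.8 = 2.16 V.
Since V_DS = 1.02 V < V_ov = 2.16 V, the device is in the triode region.
I_D = k_n [V_ov · V_DS − ½ V_DS²] = 6.096 × [2.16 × 1.02 − 0.5 × 1.02²] = 10.3 mA.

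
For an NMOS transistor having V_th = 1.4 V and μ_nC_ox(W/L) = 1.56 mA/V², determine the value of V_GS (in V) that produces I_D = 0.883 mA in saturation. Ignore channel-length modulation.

V_GS = 2.46 V

In saturation I_D = ½ k_n (V_GS − V_th)², so V_GS − V_th = √(2 I_D / k_n) = √(2 × 0.883 / 1.56) = 1.06 V.
V_GS = 1.4 + 1.06 = 2.46 V.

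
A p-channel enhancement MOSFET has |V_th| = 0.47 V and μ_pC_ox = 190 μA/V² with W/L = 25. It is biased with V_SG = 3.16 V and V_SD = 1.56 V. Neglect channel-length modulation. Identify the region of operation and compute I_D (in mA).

k_p = μ_pC_ox · (W/L) = 4.75 mA/V².
V_ov = V_SG − |V_th| = 3.16 − 0.47 = 2.69 V.
Since V_SD = 1.56 V < V_ov = 2.69 V, the device is in the triode region.
I_D = k_p [V_ov · V_SD − ½ V_SD²] = 4.75 × [2.69 × 1.56 − 0.5 × 1.56²] = 14.2 mA.

Triode; I_D = 14.2 mA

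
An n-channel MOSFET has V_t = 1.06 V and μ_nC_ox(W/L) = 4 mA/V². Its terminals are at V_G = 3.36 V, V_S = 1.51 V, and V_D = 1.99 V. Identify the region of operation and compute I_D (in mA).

V_GS = V_G − V_S = 3.36 − 1.51 = 1.85 V; V_DS = V_D − V_S = 1.99 − 1.51 = 0.48 V.
V_ov = V_GS − V_t = 1.85 − 1.06 = 0.79 V.
Since V_DS = 0.48 V < V_ov = 0.79 V, the device is in the triode region.
I_D = k_n [V_ov · V_DS − ½ V_DS²] = 4 × [0.79 × 0.48 − 0.5 × 0.48²] = 1.06 mA.

Triode; I_D = 1.06 mA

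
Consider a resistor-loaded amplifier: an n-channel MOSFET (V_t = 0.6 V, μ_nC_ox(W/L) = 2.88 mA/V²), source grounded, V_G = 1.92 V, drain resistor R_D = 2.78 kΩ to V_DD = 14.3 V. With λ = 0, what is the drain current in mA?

I_D = 2.51 mA

V_GS = V_G = 1.92 V, so V_ov = 1.92 − 0.6 = 1.32 V.
Assume saturation: I_D = ½ k_n V_ov² = 0.5 × 2.88 × 1.32² = 2.51 mA, giving V_DS = V_DD − I_D R_D = 14.3 − 2.51 × 2.78 = 7.32 V.
V_DS = 7.32 V ≥ V_ov = 1.32 V, confirming saturation.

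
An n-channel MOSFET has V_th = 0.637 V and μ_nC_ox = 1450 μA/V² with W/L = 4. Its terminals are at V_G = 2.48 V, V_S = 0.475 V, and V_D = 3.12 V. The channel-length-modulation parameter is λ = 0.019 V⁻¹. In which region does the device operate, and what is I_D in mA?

V_GS = V_G − V_S = 2.48 − 0.475 = 2 V; V_DS = V_D − V_S = 3.12 − 0.475 = 2.65 V.
k_n = μ_nC_ox · (W/L) = 5.8 mA/V².
V_ov = V_GS − V_th = 2 − 0.637 = 1.37 V.
Since V_DS = 2.65 V ≥ V_ov = 1.37 V, the device is in saturation.
I_D = ½ k_n V_ov² (1 + λ V_DS) = 0.5 × 5.8 × 1.37² × (1 + 0.019 × 2.65) = 5.7 mA.

Saturation; I_D = 5.70 mA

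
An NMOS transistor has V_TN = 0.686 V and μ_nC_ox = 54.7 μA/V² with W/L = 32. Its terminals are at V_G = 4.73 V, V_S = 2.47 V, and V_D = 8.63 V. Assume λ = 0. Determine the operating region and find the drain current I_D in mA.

V_GS = V_G − V_S = 4.73 − 2.47 = 2.26 V; V_DS = V_D − V_S = 8.63 − 2.47 = 6.16 V.
k_n = μ_nC_ox · (W/L) = 1.75 mA/V².
V_ov = V_GS − V_TN = 2.26 − 0.686 = 1.57 V.
Since V_DS = 6.16 V ≥ V_ov = 1.57 V, the device is in saturation.
I_D = ½ k_n V_ov² = 0.5 × 1.75 × 1.57² = 2.17 mA.

Saturation; I_D = 2.17 mA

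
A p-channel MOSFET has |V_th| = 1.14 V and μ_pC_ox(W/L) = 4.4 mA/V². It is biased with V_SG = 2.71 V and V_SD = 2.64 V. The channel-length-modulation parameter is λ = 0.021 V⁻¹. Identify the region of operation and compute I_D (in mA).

V_ov = V_SG − |V_th| = 2.71 − 1.14 = 1.57 V.
Since V_SD = 2.64 V ≥ V_ov = 1.57 V, the device is in saturation.
I_D = ½ k_p V_ov² (1 + λ V_SD) = 0.5 × 4.4 × 1.57² × (1 + 0.021 × 2.64) = 5.72 mA.

Saturation; I_D = 5.72 mA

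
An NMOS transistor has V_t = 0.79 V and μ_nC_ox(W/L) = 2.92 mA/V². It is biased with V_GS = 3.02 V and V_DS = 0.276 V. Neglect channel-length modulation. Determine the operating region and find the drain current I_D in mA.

V_ov = V_GS − V_t = 3.02 − 0.79 = 2.23 V.
Since V_DS = 0.276 V < V_ov = 2.23 V, the device is in the triode region.
I_D = k_n [V_ov · V_DS − ½ V_DS²] = 2.92 × [2.23 × 0.276 − 0.5 × 0.276²] = 1.69 mA.

Triode; I_D = 1.69 mA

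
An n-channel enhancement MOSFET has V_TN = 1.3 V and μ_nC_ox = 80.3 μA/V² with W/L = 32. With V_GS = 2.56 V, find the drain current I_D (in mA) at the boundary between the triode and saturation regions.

I_D = 2.04 mA

At the boundary V_DS = V_ov = V_GS − V_TN = 2.56 − 1.3 = 1.26 V.
k_n = μ_nC_ox · (W/L) = 2.57 mA/V².
I_D = ½ k_n V_ov² = 0.5 × 2.57 × 1.26² = 2.04 mA.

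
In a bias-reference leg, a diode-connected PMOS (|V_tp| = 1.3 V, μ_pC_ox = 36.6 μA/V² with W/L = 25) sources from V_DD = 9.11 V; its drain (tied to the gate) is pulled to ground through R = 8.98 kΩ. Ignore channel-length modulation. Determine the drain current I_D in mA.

With gate tied to drain, V_SG = V_SD ≥ V_SG − |V_tp|, so the device is in saturation.
k_p = μ_pC_ox · (W/L) = 0.915 mA/V².
KCL at the drain: ½ k_p (V_SG − |V_tp|)² = (V_DD − V_SG)/R.
Let x = V_SG − 1.3. Then 4.11 x² + x − 7.81 = 0, giving x = 1.26 V (positive root), so V_SG = 2.56 V.
I_D = (V_DD − V_SG)/R = (9.11 − 2.56) / 8.98 = 0.729 mA.

I_D = 0.729 mA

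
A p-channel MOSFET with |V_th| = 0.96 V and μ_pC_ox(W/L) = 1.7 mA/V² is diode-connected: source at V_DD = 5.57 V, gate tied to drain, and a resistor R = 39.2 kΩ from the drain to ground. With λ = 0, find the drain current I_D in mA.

With gate tied to drain, V_SG = V_SD ≥ V_SG − |V_th|, so the device is in saturation.
KCL at the drain: ½ k_p (V_SG − |V_th|)² = (V_DD − V_SG)/R.
Let x = V_SG − 0.96. Then 33.3 x² + x − 4.61 = 0, giving x = 0.357 V (positive root), so V_SG = 1.32 V.
I_D = (V_DD − V_SG)/R = (5.57 − 1.32) / 39.2 = 0.108 mA.

I_D = 0.108 mA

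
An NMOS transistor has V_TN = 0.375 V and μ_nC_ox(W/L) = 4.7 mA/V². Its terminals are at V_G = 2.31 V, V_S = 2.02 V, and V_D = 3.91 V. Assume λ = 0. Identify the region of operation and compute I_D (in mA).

V_GS = V_G − V_S = 2.31 − 2.02 = 0.29 V; V_DS = V_D − V_S = 3.91 − 2.02 = 1.89 V.
V_GS = 0.29 V < V_TN = 0.375 V, so the transistor is in cutoff.

Cutoff; I_D = 0 mA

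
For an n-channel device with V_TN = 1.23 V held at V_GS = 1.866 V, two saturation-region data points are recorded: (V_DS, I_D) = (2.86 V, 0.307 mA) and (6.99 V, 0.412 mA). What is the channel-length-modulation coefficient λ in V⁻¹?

λ = 0.109 V⁻¹

With V_GS fixed, I_D ∝ (1 + λ V_DS) in saturation, so I_D2/I_D1 = (1 + λ V_DS2)/(1 + λ V_DS1).
0.412/0.307 = 1.342 = (1 + 6.99 λ)/(1 + 2.86 λ).
Solving: λ (I_D1 V_DS2 − I_D2 V_DS1) = I_D2 − I_D1, so λ = (0.412 − 0.307) / (0.307 × 6.99 − 0.412 × 2.86) = 0.105 / 0.968 = 0.109 V⁻¹.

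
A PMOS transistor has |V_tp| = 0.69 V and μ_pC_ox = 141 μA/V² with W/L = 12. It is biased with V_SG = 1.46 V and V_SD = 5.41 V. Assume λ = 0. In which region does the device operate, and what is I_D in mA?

Saturation; I_D = 0.502 mA

k_p = μ_pC_ox · (W/L) = 1.692 mA/V².
V_ov = V_SG − |V_tp| = 1.46 − 0.69 = 0.77 V.
Since V_SD = 5.41 V ≥ V_ov = 0.77 V, the device is in saturation.
I_D = ½ k_p V_ov² = 0.5 × 1.692 × 0.77² = 0.502 mA.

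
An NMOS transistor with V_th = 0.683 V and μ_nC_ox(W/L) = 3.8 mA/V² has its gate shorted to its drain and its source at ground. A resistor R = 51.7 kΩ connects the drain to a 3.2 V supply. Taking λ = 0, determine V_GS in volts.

V_GS = 0.838 V

With gate tied to drain, V_GS = V_DS ≥ V_GS − V_th, so the device is in saturation.
KCL at the drain: ½ k_n (V_GS − V_th)² = (V_DD − V_GS)/R.
Let x = V_GS − 0.683. Then 98.2 x² + x − 2.517 = 0, giving x = 0.155 V (positive root), so V_GS = 0.838 V.
I_D = (V_DD − V_GS)/R = (3.2 − 0.838) / 51.7 = 0.0457 mA.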